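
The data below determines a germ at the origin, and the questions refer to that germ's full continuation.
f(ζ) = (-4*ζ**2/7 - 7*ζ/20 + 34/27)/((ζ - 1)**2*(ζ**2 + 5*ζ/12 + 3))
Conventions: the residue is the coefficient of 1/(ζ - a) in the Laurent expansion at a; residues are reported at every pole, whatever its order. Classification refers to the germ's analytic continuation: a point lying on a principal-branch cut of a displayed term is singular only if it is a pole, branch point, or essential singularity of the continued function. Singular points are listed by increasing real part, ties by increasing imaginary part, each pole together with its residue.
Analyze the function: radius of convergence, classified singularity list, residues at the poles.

Denominator factor (ζ - 1)^2: pole of order 2 at 1, modulus 1.
Denominator factor (ζ**2 + 5*ζ/12 + 3): discriminant -1703/144, complex-conjugate roots (-5/24) + ((1/24)*sqrt(1703))*i and (-5/24) - ((1/24)*sqrt(1703))*i; poles of order 1, moduli sqrt(3) and sqrt(3).
The radius of convergence is the smallest modulus among the singular points: 1.
The factor ζ**2 + 5*ζ/12 + 3 splits as (ζ - a)(ζ - a') with a = (-5/24) - ((1/24)*sqrt(1703))*i, a' = (-5/24) + ((1/24)*sqrt(1703))*i. At the order-1 pole a set g(ζ) = (ζ - a)*f(ζ) = [(-4*ζ**2/7 - 7*ζ/20 + 34/27)/(ζ - 1)**2] / (ζ - a').
Simple pole: residue = g(a) at a = (-5/24) - ((1/24)*sqrt(1703))*i, which is (24008/126405) - ((2005988/1506874005)*sqrt(1703))*i.
The factor ζ**2 + 5*ζ/12 + 3 splits as (ζ - a)(ζ - a') with a = (-5/24) + ((1/24)*sqrt(1703))*i, a' = (-5/24) - ((1/24)*sqrt(1703))*i. At the order-1 pole a set g(ζ) = (ζ - a)*f(ζ) = [(-4*ζ**2/7 - 7*ζ/20 + 34/27)/(ζ - 1)**2] / (ζ - a').
Simple pole: residue = g(a) at a = (-5/24) + ((1/24)*sqrt(1703))*i, which is (24008/126405) + ((2005988/1506874005)*sqrt(1703))*i.
At the order-2 pole 1 set g(ζ) = (ζ - (1))^2*f(ζ) = (-4*ζ**2/7 - 7*ζ/20 + 34/27)/(ζ**2 + 5*ζ/12 + 3).
Order-2 pole: residue = g'(a); g'(1) = -48016/126405, so the residue is -48016/126405.
List the singular points by increasing real part (a conjugate pair: the negative imaginary part first).

Radius of convergence at 0: 1.
At (-5/24) - ((1/24)*sqrt(1703))*i: a pole of order 1; residue (24008/126405) - ((2005988/1506874005)*sqrt(1703))*i.
At (-5/24) + ((1/24)*sqrt(1703))*i: a pole of order 1; residue (24008/126405) + ((2005988/1506874005)*sqrt(1703))*i.
At 1: a pole of order 2; residue -48016/126405.


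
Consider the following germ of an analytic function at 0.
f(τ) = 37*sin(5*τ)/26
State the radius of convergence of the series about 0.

The radius of convergence is infinite.

The factor -sin(5*τ) is entire and contributes no finite singular point.
The polynomial part has no poles.
No finite singular points: the Taylor series at 0 converges everywhere.


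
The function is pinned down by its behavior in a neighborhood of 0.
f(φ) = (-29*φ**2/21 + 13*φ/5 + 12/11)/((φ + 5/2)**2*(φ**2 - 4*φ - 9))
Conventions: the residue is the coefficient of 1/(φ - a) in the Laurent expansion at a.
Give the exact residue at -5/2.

At the order-2 pole -5/2 set g(φ) = (φ - (-5/2))^2*f(φ) = (-29*φ**2/21 + 13*φ/5 + 12/11)/(φ**2 - 4*φ - 9).
Order-2 pole: residue = g'(a); g'(-5/2) = -1061692/971355, so the residue is -1061692/971355.

The residue is -1061692/971355.


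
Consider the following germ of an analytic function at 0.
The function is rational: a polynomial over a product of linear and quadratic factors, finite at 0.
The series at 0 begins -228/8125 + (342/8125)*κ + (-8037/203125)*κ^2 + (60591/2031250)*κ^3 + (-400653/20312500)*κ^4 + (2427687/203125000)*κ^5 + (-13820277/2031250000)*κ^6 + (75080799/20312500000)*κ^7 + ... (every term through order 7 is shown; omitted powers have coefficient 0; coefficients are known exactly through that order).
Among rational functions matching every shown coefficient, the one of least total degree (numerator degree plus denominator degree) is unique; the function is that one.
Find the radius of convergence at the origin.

No rational of total degree below 4 reproduces all 8 coefficients; solving the [0/4] Pade equations on them gives f(κ) = -19/(13*(κ + 5/2)**3*(κ + 10/3)), whose expansion matches every shown term.
Denominator factor (κ + 10/3): pole of order 1 at -10/3, modulus 10/3.
Denominator factor (κ + 5/2)^3: pole of order 3 at -5/2, modulus 5/2.
The radius of convergence is the smallest modulus among the singular points: 5/2.

The radius of convergence is 5/2.


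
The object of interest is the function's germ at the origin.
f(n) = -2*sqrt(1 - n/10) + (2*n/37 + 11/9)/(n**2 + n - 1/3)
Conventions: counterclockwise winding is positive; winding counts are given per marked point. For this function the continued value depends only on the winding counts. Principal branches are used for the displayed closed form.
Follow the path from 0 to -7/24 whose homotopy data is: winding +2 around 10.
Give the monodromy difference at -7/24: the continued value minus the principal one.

The rational part is single-valued and drops out of the difference; each branch term changes only by its own monodromy.
(-2)*sqrt(1 - n/(10)): winding +2 is even, the square root returns to the same sheet, contribution 0.
Summing the contributions at n = -7/24 gives 0.

Continued minus principal equals 0.


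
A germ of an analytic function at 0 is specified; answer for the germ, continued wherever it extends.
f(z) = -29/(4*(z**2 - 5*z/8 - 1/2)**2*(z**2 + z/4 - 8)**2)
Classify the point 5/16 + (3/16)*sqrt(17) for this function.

The point is a pole of order 2.

The denominator factor z**2 - 5*z/8 - 1/2 vanishes at 5/16 + (3/16)*sqrt(17) and appears to the power 2; the numerator there equals -29/4, nonzero, and no other factor vanishes.
Hence a pole whose order is the multiplicity, 2.


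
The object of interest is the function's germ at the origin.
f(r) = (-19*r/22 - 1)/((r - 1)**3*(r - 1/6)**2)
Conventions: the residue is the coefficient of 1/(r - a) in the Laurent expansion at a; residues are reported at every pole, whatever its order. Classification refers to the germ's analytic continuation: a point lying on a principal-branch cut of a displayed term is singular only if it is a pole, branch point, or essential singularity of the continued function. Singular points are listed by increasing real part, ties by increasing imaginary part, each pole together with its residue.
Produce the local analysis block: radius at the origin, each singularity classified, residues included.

Radius of convergence at 0: 1/6.
At 1/6: a pole of order 2; residue 59184/6875.
At 1: a pole of order 3; residue -59184/6875.

Denominator factor (r - 1)^3: pole of order 3 at 1, modulus 1.
Denominator factor (r - 1/6)^2: pole of order 2 at 1/6, modulus 1/6.
The radius of convergence is the smallest modulus among the singular points: 1/6.
At the order-2 pole 1/6 set g(r) = (r - (1/6))^2*f(r) = (-19*r/22 - 1)/(r - 1)**3.
Order-2 pole: residue = g'(a); g'(1/6) = 59184/6875, so the residue is 59184/6875.
At the order-3 pole 1 set g(r) = (r - (1))^3*f(r) = (-19*r/22 - 1)/(r - 1/6)**2.
Order-3 pole: residue = g''(a)/2; g''(1) = -118368/6875, so the residue is -59184/6875.
List the singular points by increasing real part (a conjugate pair: the negative imaginary part first).


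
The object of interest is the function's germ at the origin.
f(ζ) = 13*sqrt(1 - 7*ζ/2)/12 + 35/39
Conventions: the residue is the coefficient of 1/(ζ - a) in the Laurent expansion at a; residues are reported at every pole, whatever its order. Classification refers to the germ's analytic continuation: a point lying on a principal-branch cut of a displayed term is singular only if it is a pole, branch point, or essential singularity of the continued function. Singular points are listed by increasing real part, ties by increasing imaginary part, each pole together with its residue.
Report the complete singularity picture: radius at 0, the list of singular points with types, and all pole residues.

Radius of convergence at 0: 2/7.
At 2/7: an algebraic (square-root) branch point.

Branch term (13/12)*sqrt(1 - ζ/(2/7)): its argument vanishes at ζ = 2/7, a square-root branch point, modulus 2/7.
The radius of convergence is the smallest modulus among the singular points: 2/7.


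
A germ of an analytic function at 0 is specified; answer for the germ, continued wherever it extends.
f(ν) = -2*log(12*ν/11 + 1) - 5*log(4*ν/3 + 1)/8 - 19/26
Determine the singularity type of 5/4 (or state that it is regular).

The point is a regular point.

There is no denominator, hence no pole anywhere.
Branch term log(1 - ν/(-3/4)): argument at 5/4 is 8/3, nonzero, so 5/4 is not its branch point (a point on a principal cut is still regular for the continued germ).
Branch term log(1 - ν/(-11/12)): argument at 5/4 is 26/11, nonzero, so 5/4 is not its branch point (a point on a principal cut is still regular for the continued germ).
So the germ continues analytically to 5/4.


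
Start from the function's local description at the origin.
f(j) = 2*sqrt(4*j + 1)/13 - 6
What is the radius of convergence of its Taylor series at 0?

The radius of convergence is 1/4.

Branch term (2/13)*sqrt(1 - j/(-1/4)): its argument vanishes at j = -1/4, a square-root branch point, modulus 1/4.
The radius of convergence is the smallest modulus among the singular points: 1/4.


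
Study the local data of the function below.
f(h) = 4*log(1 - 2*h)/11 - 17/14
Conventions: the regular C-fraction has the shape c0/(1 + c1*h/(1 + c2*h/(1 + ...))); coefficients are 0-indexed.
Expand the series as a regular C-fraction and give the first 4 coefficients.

Taylor coefficients (expand at 0): a_0 = -17/14, a_1 = -8/11, a_2 = -8/11, a_3 = -32/33.
c0 = a_0 = -17/14. Peel one level at a time: if S = 1 + c*h/S' with S'(0) = 1, then c is the h-coefficient of S and S' = c*h/(S - 1).
S_1 = c0/f = 1 + (-112/187)*h + (-8400/34969)*h^2 + ...; c1 = -112/187.
S_2 = c1*h/(S_1 - 1) = 1 + (-75/187)*h + (-1/3)*h^2 + ...; c2 = -75/187.
S_3 = c2*h/(S_2 - 1) = 1 + (-187/225)*h + ...; c3 = -187/225.

The regular C-fraction coefficients are [-17/14, -112/187, -75/187, -187/225].


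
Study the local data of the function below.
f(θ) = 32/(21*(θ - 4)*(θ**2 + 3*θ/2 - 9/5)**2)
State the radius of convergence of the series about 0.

Denominator factor (θ**2 + 3*θ/2 - 9/5)^2: discriminant 189/20, real irrational roots -3/4 + (3/20)*sqrt(105) and -3/4 - (3/20)*sqrt(105); poles of order 2, moduli -3/4 + (3/20)*sqrt(105) and 3/4 + (3/20)*sqrt(105).
Denominator factor (θ - 4): pole of order 1 at 4, modulus 4.
The radius of convergence is the smallest modulus among the singular points: -3/4 + (3/20)*sqrt(105).

The radius of convergence is -3/4 + (3/20)*sqrt(105).


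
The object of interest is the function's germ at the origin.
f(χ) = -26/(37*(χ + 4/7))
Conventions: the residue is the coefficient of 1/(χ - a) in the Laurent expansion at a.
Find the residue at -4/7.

The residue is -26/37.

At the order-1 pole -4/7 set g(χ) = (χ - (-4/7))*f(χ) = -26/37.
Simple pole: residue = g(a) at a = -4/7, which is -26/37.


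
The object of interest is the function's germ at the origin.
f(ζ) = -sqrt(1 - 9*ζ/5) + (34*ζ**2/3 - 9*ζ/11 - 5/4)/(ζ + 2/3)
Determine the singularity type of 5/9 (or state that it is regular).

The term (-1)*sqrt(1 - ζ/(5/9)) has argument 1 - 5/9/(5/9) = 0 at 5/9: a square-root (algebraic, two-sheeted) branch point; the remaining terms are analytic or single-valued there.

The point is an algebraic (square-root) branch point.


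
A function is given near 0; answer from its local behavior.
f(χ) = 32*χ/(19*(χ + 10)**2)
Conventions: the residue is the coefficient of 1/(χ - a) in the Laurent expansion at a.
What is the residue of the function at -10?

At the order-2 pole -10 set g(χ) = (χ - (-10))^2*f(χ) = 32*χ/19.
Order-2 pole: residue = g'(a); g'(-10) = 32/19, so the residue is 32/19.

The residue is 32/19.


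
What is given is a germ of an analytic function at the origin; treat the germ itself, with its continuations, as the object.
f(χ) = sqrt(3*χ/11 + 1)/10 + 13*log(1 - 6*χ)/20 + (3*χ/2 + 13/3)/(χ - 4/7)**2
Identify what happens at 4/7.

The denominator factor χ - 4/7 vanishes at 4/7 and appears to the power 2; the numerator there equals 109/21, nonzero, and no other factor vanishes.
The branch terms are analytic at this point.
Hence a pole whose order is the multiplicity, 2.

The point is a pole of order 2.


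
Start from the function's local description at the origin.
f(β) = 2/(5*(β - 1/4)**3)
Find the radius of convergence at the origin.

The radius of convergence is 1/4.

Denominator factor (β - 1/4)^3: pole of order 3 at 1/4, modulus 1/4.
The radius of convergence is the smallest modulus among the singular points: 1/4.


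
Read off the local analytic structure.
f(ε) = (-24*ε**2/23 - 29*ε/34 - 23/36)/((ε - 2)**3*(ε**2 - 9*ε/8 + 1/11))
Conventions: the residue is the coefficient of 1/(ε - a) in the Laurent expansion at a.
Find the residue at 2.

The residue is -22556275555/7480563516.

At the order-3 pole 2 set g(ε) = (ε - (2))^3*f(ε) = (-24*ε**2/23 - 29*ε/34 - 23/36)/(ε**2 - 9*ε/8 + 1/11).
Order-3 pole: residue = g''(a)/2; g''(2) = -22556275555/3740281758, so the residue is -22556275555/7480563516.


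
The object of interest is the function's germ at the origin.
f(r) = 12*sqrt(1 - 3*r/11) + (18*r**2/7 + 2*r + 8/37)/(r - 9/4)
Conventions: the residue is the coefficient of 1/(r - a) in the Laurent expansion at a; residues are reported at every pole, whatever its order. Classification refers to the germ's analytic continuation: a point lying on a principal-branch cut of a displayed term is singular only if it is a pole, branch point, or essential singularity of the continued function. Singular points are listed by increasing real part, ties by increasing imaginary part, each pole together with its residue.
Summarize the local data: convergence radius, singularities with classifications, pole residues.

Denominator factor (r - 9/4): pole of order 1 at 9/4, modulus 9/4.
Branch term (12)*sqrt(1 - r/(11/3)): its argument vanishes at r = 11/3, a square-root branch point, modulus 11/3.
The radius of convergence is the smallest modulus among the singular points: 9/4.
The branch term is analytic at 9/4 and contributes nothing to the residue; only the rational part matters.
At the order-1 pole 9/4 set g(r) = (r - (9/4))*(rational part) = 18*r**2/7 + 2*r + 8/37.
Simple pole: residue = g(a) at a = 9/4, which is 36745/2072.
List the singular points by increasing real part (a conjugate pair: the negative imaginary part first).

Radius of convergence at 0: 9/4.
At 9/4: a pole of order 1; residue 36745/2072.
At 11/3: an algebraic (square-root) branch point.


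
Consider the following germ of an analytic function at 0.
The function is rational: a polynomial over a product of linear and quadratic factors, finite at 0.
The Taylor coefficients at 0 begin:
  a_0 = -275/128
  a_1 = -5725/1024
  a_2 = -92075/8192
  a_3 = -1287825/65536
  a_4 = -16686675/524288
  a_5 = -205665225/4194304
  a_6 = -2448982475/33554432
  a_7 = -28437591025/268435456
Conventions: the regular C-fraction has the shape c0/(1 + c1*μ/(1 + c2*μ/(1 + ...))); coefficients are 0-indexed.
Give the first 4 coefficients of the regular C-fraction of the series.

Taylor coefficients (read off): a_0 = -275/128, a_1 = -5725/1024, a_2 = -92075/8192, a_3 = -1287825/65536.
c0 = a_0 = -275/128. Peel one level at a time: if S = 1 + c*μ/S' with S'(0) = 1, then c is the μ-coefficient of S and S' = c*μ/(S - 1).
S_1 = c0/f = 1 + (-229/88)*μ + (1491/968)*μ^2 + ...; c1 = -229/88.
S_2 = c1*μ/(S_1 - 1) = 1 + (1491/2519)*μ + (442003/839056)*μ^2 + ...; c2 = 1491/2519.
S_3 = c2*μ/(S_2 - 1) = 1 + (-4862033/5463024)*μ + ...; c3 = -4862033/5463024.

The regular C-fraction coefficients are [-275/128, -229/88, 1491/2519, -4862033/5463024].


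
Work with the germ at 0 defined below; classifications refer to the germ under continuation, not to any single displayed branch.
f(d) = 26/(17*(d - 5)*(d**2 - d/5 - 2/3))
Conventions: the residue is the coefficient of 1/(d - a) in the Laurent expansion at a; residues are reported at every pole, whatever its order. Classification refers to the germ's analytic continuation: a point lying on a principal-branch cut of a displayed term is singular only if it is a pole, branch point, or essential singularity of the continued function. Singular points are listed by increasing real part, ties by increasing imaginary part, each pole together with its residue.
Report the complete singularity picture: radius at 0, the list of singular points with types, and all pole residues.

Denominator factor (d - 5): pole of order 1 at 5, modulus 5.
Denominator factor (d**2 - d/5 - 2/3): discriminant 203/75, real irrational roots 1/10 + (1/30)*sqrt(609) and 1/10 - (1/30)*sqrt(609); poles of order 1, moduli 1/10 + (1/30)*sqrt(609) and -1/10 + (1/30)*sqrt(609).
The radius of convergence is the smallest modulus among the singular points: -1/10 + (1/30)*sqrt(609).
The factor d**2 - d/5 - 2/3 splits as (d - a)(d - a') with a = 1/10 - (1/30)*sqrt(609), a' = 1/10 + (1/30)*sqrt(609). At the order-1 pole a set g(d) = (d - a)*f(d) = [26/(17*(d - 5))] / (d - a').
Simple pole: residue = g(a) at a = 1/10 - (1/30)*sqrt(609), which is -39/1190 + (39/4930)*sqrt(609).
The factor d**2 - d/5 - 2/3 splits as (d - a)(d - a') with a = 1/10 + (1/30)*sqrt(609), a' = 1/10 - (1/30)*sqrt(609). At the order-1 pole a set g(d) = (d - a)*f(d) = [26/(17*(d - 5))] / (d - a').
Simple pole: residue = g(a) at a = 1/10 + (1/30)*sqrt(609), which is -39/1190 - (39/4930)*sqrt(609).
At the order-1 pole 5 set g(d) = (d - (5))*f(d) = 26/(17*(d**2 - d/5 - 2/3)).
Simple pole: residue = g(a) at a = 5, which is 39/595.
List the singular points by increasing real part (a conjugate pair: the negative imaginary part first).

Radius of convergence at 0: -1/10 + (1/30)*sqrt(609).
At 1/10 - (1/30)*sqrt(609): a pole of order 1; residue -39/1190 + (39/4930)*sqrt(609).
At 1/10 + (1/30)*sqrt(609): a pole of order 1; residue -39/1190 - (39/4930)*sqrt(609).
At 5: a pole of order 1; residue 39/595.


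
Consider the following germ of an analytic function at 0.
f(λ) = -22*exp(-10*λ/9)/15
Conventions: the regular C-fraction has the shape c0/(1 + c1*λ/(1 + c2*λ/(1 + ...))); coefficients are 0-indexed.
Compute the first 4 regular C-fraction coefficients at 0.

The regular C-fraction coefficients are [-22/15, 10/9, -5/9, 5/27].

Taylor coefficients (expand at 0): a_0 = -22/15, a_1 = 44/27, a_2 = -220/243, a_3 = 2200/6561.
c0 = a_0 = -22/15. Peel one level at a time: if S = 1 + c*λ/S' with S'(0) = 1, then c is the λ-coefficient of S and S' = c*λ/(S - 1).
S_1 = c0/f = 1 + (10/9)*λ + (50/81)*λ^2 + ...; c1 = 10/9.
S_2 = c1*λ/(S_1 - 1) = 1 + (-5/9)*λ + (25/243)*λ^2 + ...; c2 = -5/9.
S_3 = c2*λ/(S_2 - 1) = 1 + (5/27)*λ + ...; c3 = 5/27.


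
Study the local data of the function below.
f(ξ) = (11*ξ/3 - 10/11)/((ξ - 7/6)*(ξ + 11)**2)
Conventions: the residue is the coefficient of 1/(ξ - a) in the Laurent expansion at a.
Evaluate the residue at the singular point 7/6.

The residue is 1334/58619.

At the order-1 pole 7/6 set g(ξ) = (ξ - (7/6))*f(ξ) = (11*ξ/3 - 10/11)/(ξ + 11)**2.
Simple pole: residue = g(a) at a = 7/6, which is 1334/58619.


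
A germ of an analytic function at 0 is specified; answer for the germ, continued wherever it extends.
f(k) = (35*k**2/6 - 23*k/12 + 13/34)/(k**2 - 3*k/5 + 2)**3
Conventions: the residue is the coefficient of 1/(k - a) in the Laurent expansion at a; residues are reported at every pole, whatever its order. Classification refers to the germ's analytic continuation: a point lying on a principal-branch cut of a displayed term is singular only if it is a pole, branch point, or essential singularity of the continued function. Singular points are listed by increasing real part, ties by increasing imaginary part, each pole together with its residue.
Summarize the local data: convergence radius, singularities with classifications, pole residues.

Denominator factor (k**2 - 3*k/5 + 2)^3: discriminant -191/25, complex-conjugate roots (3/10) + ((1/10)*sqrt(191))*i and (3/10) - ((1/10)*sqrt(191))*i; poles of order 3, moduli sqrt(2) and sqrt(2).
The radius of convergence is the smallest modulus among the singular points: sqrt(2).
The factor k**2 - 3*k/5 + 2 splits as (k - a)(k - a') with a = (3/10) - ((1/10)*sqrt(191))*i, a' = (3/10) + ((1/10)*sqrt(191))*i. At the order-3 pole a set g(k) = (k - a)^3*f(k) = [35*k**2/6 - 23*k/12 + 13/34] / (k - a')^3.
Order-3 pole: residue = g''(a)/2; g''((3/10) - ((1/10)*sqrt(191))*i) = ((15476875/710722842)*sqrt(191))*i, so the residue is ((15476875/1421445684)*sqrt(191))*i.
The factor k**2 - 3*k/5 + 2 splits as (k - a)(k - a') with a = (3/10) + ((1/10)*sqrt(191))*i, a' = (3/10) - ((1/10)*sqrt(191))*i. At the order-3 pole a set g(k) = (k - a)^3*f(k) = [35*k**2/6 - 23*k/12 + 13/34] / (k - a')^3.
Order-3 pole: residue = g''(a)/2; g''((3/10) + ((1/10)*sqrt(191))*i) = -((15476875/710722842)*sqrt(191))*i, so the residue is -((15476875/1421445684)*sqrt(191))*i.
List the singular points by increasing real part (a conjugate pair: the negative imaginary part first).

Radius of convergence at 0: sqrt(2).
At (3/10) - ((1/10)*sqrt(191))*i: a pole of order 3; residue ((15476875/1421445684)*sqrt(191))*i.
At (3/10) + ((1/10)*sqrt(191))*i: a pole of order 3; residue -((15476875/1421445684)*sqrt(191))*i.


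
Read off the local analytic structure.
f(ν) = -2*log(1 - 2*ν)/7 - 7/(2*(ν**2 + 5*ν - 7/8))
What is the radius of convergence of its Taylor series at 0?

The radius of convergence is -5/2 + (1/4)*sqrt(114).

Denominator factor (ν**2 + 5*ν - 7/8): discriminant 57/2, real irrational roots -5/2 + (1/4)*sqrt(114) and -5/2 - (1/4)*sqrt(114); poles of order 1, moduli -5/2 + (1/4)*sqrt(114) and 5/2 + (1/4)*sqrt(114).
Branch term (-2/7)*log(1 - ν/(1/2)): its argument vanishes at ν = 1/2, a logarithmic branch point, modulus 1/2.
The radius of convergence is the smallest modulus among the singular points: -5/2 + (1/4)*sqrt(114).


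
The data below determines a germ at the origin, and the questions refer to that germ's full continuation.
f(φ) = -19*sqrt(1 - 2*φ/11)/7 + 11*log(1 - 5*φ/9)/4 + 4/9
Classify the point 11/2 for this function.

The term (-19/7)*sqrt(1 - φ/(11/2)) has argument 1 - 11/2/(11/2) = 0 at 11/2: a square-root (algebraic, two-sheeted) branch point; the remaining terms are analytic or single-valued there.

The point is an algebraic (square-root) branch point.


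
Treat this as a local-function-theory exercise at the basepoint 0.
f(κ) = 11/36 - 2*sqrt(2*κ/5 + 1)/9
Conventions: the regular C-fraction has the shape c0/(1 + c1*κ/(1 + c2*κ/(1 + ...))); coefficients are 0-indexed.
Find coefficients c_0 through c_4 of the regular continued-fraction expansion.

The regular C-fraction coefficients are [1/12, 8/15, -13/30, -3/130, 29/130].

Taylor coefficients (expand at 0): a_0 = 1/12, a_1 = -2/45, a_2 = 1/225, a_3 = -1/1125, a_4 = 1/4500.
c0 = a_0 = 1/12. Peel one level at a time: if S = 1 + c*κ/S' with S'(0) = 1, then c is the κ-coefficient of S and S' = c*κ/(S - 1).
S_1 = c0/f = 1 + (8/15)*κ + (52/225)*κ^2 + ...; c1 = 8/15.
S_2 = c1*κ/(S_1 - 1) = 1 + (-13/30)*κ + (-1/100)*κ^2 + ...; c2 = -13/30.
S_3 = c2*κ/(S_2 - 1) = 1 + (-3/130)*κ + (87/16900)*κ^2 + ...; c3 = -3/130.
S_4 = c3*κ/(S_3 - 1) = 1 + (29/130)*κ + ...; c4 = 29/130.


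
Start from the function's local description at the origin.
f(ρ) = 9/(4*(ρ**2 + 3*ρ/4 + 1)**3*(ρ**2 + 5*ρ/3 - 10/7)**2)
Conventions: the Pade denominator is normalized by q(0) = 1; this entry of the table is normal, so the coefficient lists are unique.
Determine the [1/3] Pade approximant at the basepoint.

Taylor coefficients needed (expand at 0): a_0 = 441/400, a_1 = 147/1600, a_2 = 10731/16000, a_3 = 193501/38400, a_4 = 99914087/23040000.
Write the denominator as Q(ρ) = 1 + q1*ρ + q2*ρ^2 + q3*ρ^3. Requiring Q*f - P = O(ρ^5) with deg P <= 1 kills the coefficients of ρ^2..ρ^4 in Q*f:
  ρ^2: a_2 + q1*a_1 + q2*a_0 = 0, i.e. 10731/16000 + (147/1600)*q1 + (441/400)*q2 = 0.
  ρ^3: a_3 + q1*a_2 + q2*a_1 + q3*a_0 = 0, i.e. 193501/38400 + (10731/16000)*q1 + (147/1600)*q2 + (441/400)*q3 = 0.
  ρ^4: a_4 + q1*a_3 + q2*a_2 + q3*a_1 = 0, i.e. 99914087/23040000 + (193501/38400)*q1 + (10731/16000)*q2 + (147/1600)*q3 = 0.
Solving this linear system: q1 = -183551/257460, q2 = -1695907/3089520, q3 = -252794359/61790400.
The numerator is Q*f truncated at degree 1: P0 = a_0 = 441/400; P1 = a_1 + q1*a_0 = -212751/306500.

The Pade approximant has numerator coefficients [441/400, -212751/306500]; denominator coefficients [1, -183551/257460, -1695907/3089520, -252794359/61790400].


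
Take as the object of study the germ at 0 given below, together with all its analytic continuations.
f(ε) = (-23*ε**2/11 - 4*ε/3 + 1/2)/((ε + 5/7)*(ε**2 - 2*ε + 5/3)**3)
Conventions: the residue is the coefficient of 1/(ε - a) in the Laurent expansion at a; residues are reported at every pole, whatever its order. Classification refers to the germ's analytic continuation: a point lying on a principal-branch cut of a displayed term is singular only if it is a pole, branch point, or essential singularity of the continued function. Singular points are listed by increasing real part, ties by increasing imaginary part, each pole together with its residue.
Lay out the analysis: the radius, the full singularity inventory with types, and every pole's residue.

Radius of convergence at 0: 5/7.
At -5/7: a pole of order 1; residue 26946423/3275294000.
At (1) - ((1/3)*sqrt(6))*i: a pole of order 3; residue (-26946423/6550588000) - ((9315762309/26202352000)*sqrt(6))*i.
At (1) + ((1/3)*sqrt(6))*i: a pole of order 3; residue (-26946423/6550588000) + ((9315762309/26202352000)*sqrt(6))*i.

Denominator factor (ε**2 - 2*ε + 5/3)^3: discriminant -8/3, complex-conjugate roots (1) + ((1/3)*sqrt(6))*i and (1) - ((1/3)*sqrt(6))*i; poles of order 3, moduli (1/3)*sqrt(15) and (1/3)*sqrt(15).
Denominator factor (ε + 5/7): pole of order 1 at -5/7, modulus 5/7.
The radius of convergence is the smallest modulus among the singular points: 5/7.
At the order-1 pole -5/7 set g(ε) = (ε - (-5/7))*f(ε) = (-23*ε**2/11 - 4*ε/3 + 1/2)/(ε**2 - 2*ε + 5/3)**3.
Simple pole: residue = g(a) at a = -5/7, which is 26946423/3275294000.
The factor ε**2 - 2*ε + 5/3 splits as (ε - a)(ε - a') with a = (1) - ((1/3)*sqrt(6))*i, a' = (1) + ((1/3)*sqrt(6))*i. At the order-3 pole a set g(ε) = (ε - a)^3*f(ε) = [(-23*ε**2/11 - 4*ε/3 + 1/2)/(ε + 5/7)] / (ε - a')^3.
Order-3 pole: residue = g''(a)/2; g''((1) - ((1/3)*sqrt(6))*i) = (-26946423/3275294000) - ((9315762309/13101176000)*sqrt(6))*i, so the residue is (-26946423/6550588000) - ((9315762309/26202352000)*sqrt(6))*i.
The factor ε**2 - 2*ε + 5/3 splits as (ε - a)(ε - a') with a = (1) + ((1/3)*sqrt(6))*i, a' = (1) - ((1/3)*sqrt(6))*i. At the order-3 pole a set g(ε) = (ε - a)^3*f(ε) = [(-23*ε**2/11 - 4*ε/3 + 1/2)/(ε + 5/7)] / (ε - a')^3.
Order-3 pole: residue = g''(a)/2; g''((1) + ((1/3)*sqrt(6))*i) = (-26946423/3275294000) + ((9315762309/13101176000)*sqrt(6))*i, so the residue is (-26946423/6550588000) + ((9315762309/26202352000)*sqrt(6))*i.
List the singular points by increasing real part (a conjugate pair: the negative imaginary part first).


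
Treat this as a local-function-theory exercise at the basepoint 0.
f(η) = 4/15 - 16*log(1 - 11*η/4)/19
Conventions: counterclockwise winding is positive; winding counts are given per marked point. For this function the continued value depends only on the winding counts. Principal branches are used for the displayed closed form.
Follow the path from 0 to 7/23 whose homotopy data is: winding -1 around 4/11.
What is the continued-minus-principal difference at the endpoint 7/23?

The rational part is single-valued and drops out of the difference; each branch term changes only by its own monodromy.
(-16/19)*log(1 - η/(4/11)): each positive loop around 4/11 adds 2*pi*i to the log, so winding -1 contributes (-16/19)*(-1)*2*pi*i = (32/19)*pi*i.
Summing the contributions at η = 7/23 gives (32/19)*pi*i.

Continued minus principal equals (32/19)*pi*i.


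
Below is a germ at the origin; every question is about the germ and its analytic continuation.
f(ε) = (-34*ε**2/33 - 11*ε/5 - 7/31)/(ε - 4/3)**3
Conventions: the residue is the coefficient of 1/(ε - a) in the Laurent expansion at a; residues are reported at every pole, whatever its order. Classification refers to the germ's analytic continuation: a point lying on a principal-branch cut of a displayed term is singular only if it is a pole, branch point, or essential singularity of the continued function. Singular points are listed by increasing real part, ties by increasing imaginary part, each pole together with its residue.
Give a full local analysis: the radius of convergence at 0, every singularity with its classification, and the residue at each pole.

Radius of convergence at 0: 4/3.
At 4/3: a pole of order 3; residue -34/33.

Denominator factor (ε - 4/3)^3: pole of order 3 at 4/3, modulus 4/3.
The radius of convergence is the smallest modulus among the singular points: 4/3.
At the order-3 pole 4/3 set g(ε) = (ε - (4/3))^3*f(ε) = -34*ε**2/33 - 11*ε/5 - 7/31.
Order-3 pole: residue = g''(a)/2; g''(4/3) = -68/33, so the residue is -34/33.


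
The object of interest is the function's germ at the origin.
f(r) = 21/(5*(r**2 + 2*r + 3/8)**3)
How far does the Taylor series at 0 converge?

Denominator factor (r**2 + 2*r + 3/8)^3: discriminant 5/2, real irrational roots -1 + (1/4)*sqrt(10) and -1 - (1/4)*sqrt(10); poles of order 3, moduli 1 - (1/4)*sqrt(10) and 1 + (1/4)*sqrt(10).
The radius of convergence is the smallest modulus among the singular points: 1 - (1/4)*sqrt(10).

The radius of convergence is 1 - (1/4)*sqrt(10).


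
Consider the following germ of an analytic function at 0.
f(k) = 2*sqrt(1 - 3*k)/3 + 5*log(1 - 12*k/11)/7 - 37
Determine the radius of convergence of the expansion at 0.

The radius of convergence is 1/3.

Branch term (5/7)*log(1 - k/(11/12)): its argument vanishes at k = 11/12, a logarithmic branch point, modulus 11/12.
Branch term (2/3)*sqrt(1 - k/(1/3)): its argument vanishes at k = 1/3, a square-root branch point, modulus 1/3.
The radius of convergence is the smallest modulus among the singular points: 1/3.


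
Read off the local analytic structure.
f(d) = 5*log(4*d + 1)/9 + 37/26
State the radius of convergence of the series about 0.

The radius of convergence is 1/4.

Branch term (5/9)*log(1 - d/(-1/4)): its argument vanishes at d = -1/4, a logarithmic branch point, modulus 1/4.
The radius of convergence is the smallest modulus among the singular points: 1/4.


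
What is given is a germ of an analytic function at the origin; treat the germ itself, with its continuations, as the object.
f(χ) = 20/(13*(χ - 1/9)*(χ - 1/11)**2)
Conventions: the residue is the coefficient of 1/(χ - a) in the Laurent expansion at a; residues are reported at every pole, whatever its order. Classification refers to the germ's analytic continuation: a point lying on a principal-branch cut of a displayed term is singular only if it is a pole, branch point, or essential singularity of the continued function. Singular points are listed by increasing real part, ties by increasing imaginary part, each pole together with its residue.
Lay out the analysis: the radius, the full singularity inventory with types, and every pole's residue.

Denominator factor (χ - 1/11)^2: pole of order 2 at 1/11, modulus 1/11.
Denominator factor (χ - 1/9): pole of order 1 at 1/9, modulus 1/9.
The radius of convergence is the smallest modulus among the singular points: 1/11.
At the order-2 pole 1/11 set g(χ) = (χ - (1/11))^2*f(χ) = 20/(13*(χ - 1/9)).
Order-2 pole: residue = g'(a); g'(1/11) = -49005/13, so the residue is -49005/13.
At the order-1 pole 1/9 set g(χ) = (χ - (1/9))*f(χ) = 20/(13*(χ - 1/11)**2).
Simple pole: residue = g(a) at a = 1/9, which is 49005/13.
List the singular points by increasing real part (a conjugate pair: the negative imaginary part first).

Radius of convergence at 0: 1/11.
At 1/11: a pole of order 2; residue -49005/13.
At 1/9: a pole of order 1; residue 49005/13.


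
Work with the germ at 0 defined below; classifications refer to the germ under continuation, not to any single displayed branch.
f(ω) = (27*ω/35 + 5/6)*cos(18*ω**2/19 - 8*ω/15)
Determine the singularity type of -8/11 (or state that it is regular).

There is no denominator, hence no pole anywhere.
The factor cos(18*ω**2/19 - 8*ω/15) is entire.
So the germ continues analytically to -8/11.

The point is a regular point.


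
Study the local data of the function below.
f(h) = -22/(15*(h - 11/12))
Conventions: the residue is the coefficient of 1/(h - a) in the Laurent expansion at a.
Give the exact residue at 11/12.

The residue is -22/15.

At the order-1 pole 11/12 set g(h) = (h - (11/12))*f(h) = -22/15.
Simple pole: residue = g(a) at a = 11/12, which is -22/15.


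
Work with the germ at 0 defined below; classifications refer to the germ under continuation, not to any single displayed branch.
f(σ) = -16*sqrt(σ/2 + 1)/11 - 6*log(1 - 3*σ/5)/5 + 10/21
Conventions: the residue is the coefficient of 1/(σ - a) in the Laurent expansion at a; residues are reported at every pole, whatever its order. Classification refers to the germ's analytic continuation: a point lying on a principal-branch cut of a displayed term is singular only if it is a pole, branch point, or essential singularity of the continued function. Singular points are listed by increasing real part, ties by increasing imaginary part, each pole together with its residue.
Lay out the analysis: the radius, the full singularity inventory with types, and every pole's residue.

Radius of convergence at 0: 5/3.
At -2: an algebraic (square-root) branch point.
At 5/3: a logarithmic branch point.

Branch term (-16/11)*sqrt(1 - σ/(-2)): its argument vanishes at σ = -2, a square-root branch point, modulus 2.
Branch term (-6/5)*log(1 - σ/(5/3)): its argument vanishes at σ = 5/3, a logarithmic branch point, modulus 5/3.
The radius of convergence is the smallest modulus among the singular points: 5/3.
List the singular points by increasing real part (a conjugate pair: the negative imaginary part first).


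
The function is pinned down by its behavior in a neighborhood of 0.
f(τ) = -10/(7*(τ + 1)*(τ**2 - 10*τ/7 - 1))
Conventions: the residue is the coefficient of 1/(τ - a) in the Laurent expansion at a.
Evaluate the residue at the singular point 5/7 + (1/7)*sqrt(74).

The residue is 1/2 - (3/37)*sqrt(74).

The factor τ**2 - 10*τ/7 - 1 splits as (τ - a)(τ - a') with a = 5/7 + (1/7)*sqrt(74), a' = 5/7 - (1/7)*sqrt(74). At the order-1 pole a set g(τ) = (τ - a)*f(τ) = [-10/(7*(τ + 1))] / (τ - a').
Simple pole: residue = g(a) at a = 5/7 + (1/7)*sqrt(74), which is 1/2 - (3/37)*sqrt(74).


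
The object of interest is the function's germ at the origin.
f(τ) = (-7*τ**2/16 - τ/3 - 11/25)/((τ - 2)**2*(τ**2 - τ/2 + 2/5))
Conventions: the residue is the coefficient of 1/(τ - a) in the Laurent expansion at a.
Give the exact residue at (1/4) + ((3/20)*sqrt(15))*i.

The residue is (-583/4624) + ((5353/624240)*sqrt(15))*i.

The factor τ**2 - τ/2 + 2/5 splits as (τ - a)(τ - a') with a = (1/4) + ((3/20)*sqrt(15))*i, a' = (1/4) - ((3/20)*sqrt(15))*i. At the order-1 pole a set g(τ) = (τ - a)*f(τ) = [(-7*τ**2/16 - τ/3 - 11/25)/(τ - 2)**2] / (τ - a').
Simple pole: residue = g(a) at a = (1/4) + ((3/20)*sqrt(15))*i, which is (-583/4624) + ((5353/624240)*sqrt(15))*i.


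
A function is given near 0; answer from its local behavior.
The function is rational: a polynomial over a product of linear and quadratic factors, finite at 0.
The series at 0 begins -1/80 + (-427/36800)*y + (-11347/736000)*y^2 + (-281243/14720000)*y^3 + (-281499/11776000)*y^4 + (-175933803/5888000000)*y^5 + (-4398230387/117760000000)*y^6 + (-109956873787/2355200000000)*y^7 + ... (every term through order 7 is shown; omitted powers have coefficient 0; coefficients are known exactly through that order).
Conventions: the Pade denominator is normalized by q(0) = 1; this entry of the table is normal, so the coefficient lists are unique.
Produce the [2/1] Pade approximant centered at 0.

The Pade approximant has numerator coefficients [-1/80, 81171/20878480, -38677/37283000]; denominator coefficients [1, -281243/226940].

Taylor coefficients needed (read off): a_0 = -1/80, a_1 = -427/36800, a_2 = -11347/736000, a_3 = -281243/14720000.
Write the denominator as Q(y) = 1 + q1*y. Requiring Q*f - P = O(y^4) with deg P <= 2 kills the coefficients of y^3..y^3 in Q*f:
  y^3: a_3 + q1*a_2 = 0, i.e. -281243/14720000 + (-11347/736000)*q1 = 0.
Solving this linear system: q1 = -281243/226940.
The numerator is Q*f truncated at degree 2: P0 = a_0 = -1/80; P1 = a_1 + q1*a_0 = 81171/20878480; P2 = a_2 + q1*a_1 = -38677/37283000.


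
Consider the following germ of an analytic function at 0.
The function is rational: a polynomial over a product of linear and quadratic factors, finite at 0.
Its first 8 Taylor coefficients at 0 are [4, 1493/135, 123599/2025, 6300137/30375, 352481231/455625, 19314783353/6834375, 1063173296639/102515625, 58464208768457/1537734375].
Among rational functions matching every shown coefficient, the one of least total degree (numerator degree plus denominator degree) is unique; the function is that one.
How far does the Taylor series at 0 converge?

The radius of convergence is 3/11.

No rational of total degree below 4 reproduces all 8 coefficients; solving the [2/2] Pade equations on them gives f(ε) = (-6*ε**2 + 5*ε/36 - 15/11)/((ε - 3/11)*(ε + 5/4)), whose expansion matches every shown term.
Denominator factor (ε - 3/11): pole of order 1 at 3/11, modulus 3/11.
Denominator factor (ε + 5/4): pole of order 1 at -5/4, modulus 5/4.
The radius of convergence is the smallest modulus among the singular points: 3/11.


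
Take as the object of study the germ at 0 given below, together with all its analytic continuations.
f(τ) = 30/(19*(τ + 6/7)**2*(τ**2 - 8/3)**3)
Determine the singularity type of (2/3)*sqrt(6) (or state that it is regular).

The denominator factor τ**2 - 8/3 vanishes at (2/3)*sqrt(6) and appears to the power 3; the numerator there equals 30/19, nonzero, and no other factor vanishes.
Hence a pole whose order is the multiplicity, 3.

The point is a pole of order 3.


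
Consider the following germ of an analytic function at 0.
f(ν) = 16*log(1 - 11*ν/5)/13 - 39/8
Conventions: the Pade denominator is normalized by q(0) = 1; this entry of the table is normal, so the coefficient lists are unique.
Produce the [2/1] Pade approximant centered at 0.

The Pade approximant has numerator coefficients [-39/8, 231/52, 968/975]; denominator coefficients [1, -22/15].

Taylor coefficients needed (expand at 0): a_0 = -39/8, a_1 = -176/65, a_2 = -968/325, a_3 = -21296/4875.
Write the denominator as Q(ν) = 1 + q1*ν. Requiring Q*f - P = O(ν^4) with deg P <= 2 kills the coefficients of ν^3..ν^3 in Q*f:
  ν^3: a_3 + q1*a_2 = 0, i.e. -21296/4875 + (-968/325)*q1 = 0.
Solving this linear system: q1 = -22/15.
The numerator is Q*f truncated at degree 2: P0 = a_0 = -39/8; P1 = a_1 + q1*a_0 = 231/52; P2 = a_2 + q1*a_1 = 968/975.


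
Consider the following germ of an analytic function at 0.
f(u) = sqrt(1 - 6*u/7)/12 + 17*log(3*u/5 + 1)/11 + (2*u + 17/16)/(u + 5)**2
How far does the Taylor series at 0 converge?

The radius of convergence is 7/6.

Denominator factor (u + 5)^2: pole of order 2 at -5, modulus 5.
Branch term (1/12)*sqrt(1 - u/(7/6)): its argument vanishes at u = 7/6, a square-root branch point, modulus 7/6.
Branch term (17/11)*log(1 - u/(-5/3)): its argument vanishes at u = -5/3, a logarithmic branch point, modulus 5/3.
The radius of convergence is the smallest modulus among the singular points: 7/6.


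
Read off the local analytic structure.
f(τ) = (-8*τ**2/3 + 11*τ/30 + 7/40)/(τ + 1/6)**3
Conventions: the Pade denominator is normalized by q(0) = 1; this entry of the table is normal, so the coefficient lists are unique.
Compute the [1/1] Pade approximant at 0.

The Pade approximant has numerator coefficients [189/5, -178434/835]; denominator coefficients [1, 1712/167].

Taylor coefficients needed (expand at 0): a_0 = 189/5, a_1 = -3006/5, a_2 = 30816/5.
Write the denominator as Q(τ) = 1 + q1*τ. Requiring Q*f - P = O(τ^3) with deg P <= 1 kills the coefficients of τ^2..τ^2 in Q*f:
  τ^2: a_2 + q1*a_1 = 0, i.e. 30816/5 + (-3006/5)*q1 = 0.
Solving this linear system: q1 = 1712/167.
The numerator is Q*f truncated at degree 1: P0 = a_0 = 189/5; P1 = a_1 + q1*a_0 = -178434/835.
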